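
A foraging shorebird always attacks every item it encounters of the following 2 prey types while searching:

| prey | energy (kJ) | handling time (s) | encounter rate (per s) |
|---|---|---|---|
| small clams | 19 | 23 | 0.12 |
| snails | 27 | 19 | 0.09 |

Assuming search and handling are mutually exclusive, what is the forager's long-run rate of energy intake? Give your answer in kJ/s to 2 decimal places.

R = (0.12×19 + 0.09×27) / (1 + 0.12×23 + 0.09×19) = 4.71/5.47 = 0.8611 kJ/s.

0.86 kJ/s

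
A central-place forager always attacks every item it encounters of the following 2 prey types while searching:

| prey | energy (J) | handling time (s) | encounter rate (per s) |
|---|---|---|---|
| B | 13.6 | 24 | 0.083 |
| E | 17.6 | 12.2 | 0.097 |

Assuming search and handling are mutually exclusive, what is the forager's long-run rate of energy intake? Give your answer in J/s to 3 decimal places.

R = (0.083×13.6 + 0.097×17.6) / (1 + 0.083×24 + 0.097×12.2) = 2.836/4.175 = 0.6792 J/s.

0.679 J/s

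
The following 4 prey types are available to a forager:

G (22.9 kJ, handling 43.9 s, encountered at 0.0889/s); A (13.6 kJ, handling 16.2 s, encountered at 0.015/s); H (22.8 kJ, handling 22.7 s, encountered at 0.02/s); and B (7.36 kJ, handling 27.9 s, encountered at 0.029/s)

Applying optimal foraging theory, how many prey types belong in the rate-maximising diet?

E/h in descending order: H 1, A 0.84, G 0.522, B 0.264 kJ/s. The optimal diet is the largest prefix of this list for which every included type satisfies E_i/h_i > R on the types above it.
Rate on top 1: 0.3136. A: 0.84 > 0.3136 → include.
Rate on top 2: 0.3889. G: 0.522 > 0.3889 → include.
Rate on top 3: 0.4814. B: 0.264 < 0.4814 → exclude; stop.
Optimal diet: H, A, G — 3 of 4 types.

3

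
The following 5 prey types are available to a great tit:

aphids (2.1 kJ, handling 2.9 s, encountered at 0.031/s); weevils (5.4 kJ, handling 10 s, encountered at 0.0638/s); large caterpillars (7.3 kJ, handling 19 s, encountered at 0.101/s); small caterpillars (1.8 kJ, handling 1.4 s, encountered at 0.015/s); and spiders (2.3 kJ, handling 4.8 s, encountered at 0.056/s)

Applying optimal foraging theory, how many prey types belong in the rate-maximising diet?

Profitabilities (E/h, kJ/s): small caterpillars 1.29, aphids 0.724, weevils 0.54, spiders 0.479, large caterpillars 0.384. Add prey in this order while the next type's profitability exceeds the intake rate on those already taken.
Rate on top 1: 0.02644. aphids: 0.724 > 0.02644 → include.
Rate on top 2: 0.08291. weevils: 0.54 > 0.08291 → include.
Rate on top 3: 0.2497. spiders: 0.479 > 0.2497 → include.
Rate on top 4: 0.2802. large caterpillars: 0.384 > 0.2802 → include.
Optimal diet: small caterpillars, aphids, weevils, spiders, large caterpillars — 5 of 5 types.

5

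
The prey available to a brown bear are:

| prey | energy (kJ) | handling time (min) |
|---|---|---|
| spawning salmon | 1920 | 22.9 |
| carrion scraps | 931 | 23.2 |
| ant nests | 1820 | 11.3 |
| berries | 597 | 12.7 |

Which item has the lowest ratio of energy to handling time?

Profitability E/h (kJ/min): spawning salmon = 1920/22.9 = 83.8, carrion scraps = 931/23.2 = 40.1, ant nests = 1820/11.3 = 161, berries = 597/12.7 = 47.
Ranked: ant nests > spawning salmon > berries > carrion scraps.

carrion scraps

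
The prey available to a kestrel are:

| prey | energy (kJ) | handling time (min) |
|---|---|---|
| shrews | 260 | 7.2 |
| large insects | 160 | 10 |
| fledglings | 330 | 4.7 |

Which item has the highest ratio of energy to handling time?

In descending order of E/h:
fledglings: 330/4.7 = 70.2 kJ/min
shrews: 260/7.2 = 36.1 kJ/min
large insects: 160/10 = 16 kJ/min

fledglings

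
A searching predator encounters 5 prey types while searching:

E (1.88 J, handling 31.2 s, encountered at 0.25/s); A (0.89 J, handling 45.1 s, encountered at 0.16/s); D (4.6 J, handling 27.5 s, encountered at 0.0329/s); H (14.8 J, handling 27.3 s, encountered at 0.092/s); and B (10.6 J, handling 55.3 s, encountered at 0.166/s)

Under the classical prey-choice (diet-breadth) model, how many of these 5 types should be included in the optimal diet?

1

Rank by E/h (J/s): H 0.542, B 0.192, D 0.167, E 0.0603, A 0.0197. Include each in turn until the next type's E/h falls below the running intake rate.
Rate on top 1: 0.3877. B: 0.192 < 0.3877 → exclude; stop.
Optimal diet: H — 1 of 5 types.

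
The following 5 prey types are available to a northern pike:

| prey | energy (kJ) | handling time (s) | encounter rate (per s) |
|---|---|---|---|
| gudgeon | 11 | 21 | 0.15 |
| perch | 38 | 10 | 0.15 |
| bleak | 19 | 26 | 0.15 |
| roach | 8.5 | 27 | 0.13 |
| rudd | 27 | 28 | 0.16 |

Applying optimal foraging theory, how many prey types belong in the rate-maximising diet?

E/h in descending order: perch 3.8, rudd 0.964, bleak 0.731, gudgeon 0.524, roach 0.315 kJ/s. The optimal diet is the largest prefix of this list for which every included type satisfies E_i/h_i > R on the types above it.
Rate on top 1: 2.28. rudd: 0.964 < 2.28 → exclude; stop.
Optimal diet: perch — 1 of 5 types.

1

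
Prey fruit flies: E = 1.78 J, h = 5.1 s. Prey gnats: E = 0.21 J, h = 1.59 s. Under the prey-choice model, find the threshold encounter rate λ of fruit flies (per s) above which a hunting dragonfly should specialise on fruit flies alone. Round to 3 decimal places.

At the threshold, the rate on fruit flies alone equals the profitability of gnats: λ·1.78/(1 + λ·5.1) = 0.21/1.59 = 0.1321.
Rearranging, λ(1.78 − 0.1321×5.1) = 0.1321, so λ = 0.1321/1.106 = 0.1194 per s.

0.119 per s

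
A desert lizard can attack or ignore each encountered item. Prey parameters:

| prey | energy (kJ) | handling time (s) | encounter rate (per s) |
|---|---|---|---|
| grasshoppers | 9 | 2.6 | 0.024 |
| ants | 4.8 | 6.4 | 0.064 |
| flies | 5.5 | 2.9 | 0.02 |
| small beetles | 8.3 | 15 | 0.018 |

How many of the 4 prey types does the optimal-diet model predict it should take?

Profitabilities (E/h, kJ/s): grasshoppers 3.46, flies 1.9, ants 0.75, small beetles 0.553. Add prey in this order while the next type's profitability exceeds the intake rate on those already taken.
Rate on top 1: 0.2033. flies: 1.9 > 0.2033 → include.
Rate on top 2: 0.291. ants: 0.75 > 0.291 → include.
Rate on top 3: 0.4139. small beetles: 0.553 > 0.4139 → include.
Optimal diet: grasshoppers, flies, ants, small beetles — 4 of 4 types.

4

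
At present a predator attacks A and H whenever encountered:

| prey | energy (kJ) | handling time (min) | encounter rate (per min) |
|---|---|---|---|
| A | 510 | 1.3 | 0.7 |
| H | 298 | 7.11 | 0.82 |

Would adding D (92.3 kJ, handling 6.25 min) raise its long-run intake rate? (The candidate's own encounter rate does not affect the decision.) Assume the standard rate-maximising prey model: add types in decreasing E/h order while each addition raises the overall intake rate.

On A and H alone, R = ΣλE/(1+Σλh) = 601.4/7.74 = 77.69 kJ/min.
Profitability of D: 92.3/6.25 = 14.77 kJ/min.
Since 14.77 < R, time spent handling D is better spent searching.

No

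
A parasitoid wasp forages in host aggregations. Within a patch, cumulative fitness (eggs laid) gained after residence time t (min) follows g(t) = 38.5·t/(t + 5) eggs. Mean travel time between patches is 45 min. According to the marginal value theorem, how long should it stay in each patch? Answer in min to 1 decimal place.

By the marginal value theorem, leave when the instantaneous gain rate g'(t) equals the habitat-wide average g(t)/(T + t).
g'(t) = 38.5·5/(t + 5)². Setting 38.5·5/(t+5)² = 38.5t/[(t+5)(45+t)] gives 5(45+t) = t(t+5), so t² = 5×45 = 225.
t* = √225 = 15 min.

15.0 min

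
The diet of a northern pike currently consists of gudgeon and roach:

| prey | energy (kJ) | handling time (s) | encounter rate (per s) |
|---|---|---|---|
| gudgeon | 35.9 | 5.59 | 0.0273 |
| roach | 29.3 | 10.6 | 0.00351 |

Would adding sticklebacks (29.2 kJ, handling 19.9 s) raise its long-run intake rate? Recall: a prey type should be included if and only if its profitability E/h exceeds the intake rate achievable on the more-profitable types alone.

Current rate: (0.0273×35.9 + 0.00351×29.3)/(1 + 0.0273×5.59 + 0.00351×10.6) = 0.9102 kJ/s.
sticklebacks: E/h = 29.2/19.9 = 1.467 kJ/s.
1.467 > 0.9102, so adding sticklebacks raises the average — include it.

Yes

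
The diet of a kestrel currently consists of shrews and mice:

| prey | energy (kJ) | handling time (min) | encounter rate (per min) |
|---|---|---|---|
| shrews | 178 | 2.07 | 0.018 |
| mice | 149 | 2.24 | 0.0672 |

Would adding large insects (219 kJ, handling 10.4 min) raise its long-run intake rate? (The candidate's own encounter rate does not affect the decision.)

Current rate: (0.018×178 + 0.0672×149)/(1 + 0.018×2.07 + 0.0672×2.24) = 11.13 kJ/min.
large insects: E/h = 219/10.4 = 21.06 kJ/min.
Since 21.06 > R, including large insects increases the long-run rate.

Yes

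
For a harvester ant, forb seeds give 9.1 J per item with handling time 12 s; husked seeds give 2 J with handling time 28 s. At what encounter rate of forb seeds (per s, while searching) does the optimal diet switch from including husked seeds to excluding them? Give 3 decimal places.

Drop husked seeds once their profitability E₂/h₂ falls below the rate achievable on forb seeds alone: E₂/h₂ = λE₁/(1 + λh₁).
Solve for λ: λE₁h₂ = E₂(1 + λh₁) → λ(E₁h₂ − E₂h₁) = E₂ → λ = E₂/(E₁h₂ − E₂h₁).
λ = 2/(9.1×28 − 2×12) = 2/230.8 = 0.008666 per s.

0.009 per s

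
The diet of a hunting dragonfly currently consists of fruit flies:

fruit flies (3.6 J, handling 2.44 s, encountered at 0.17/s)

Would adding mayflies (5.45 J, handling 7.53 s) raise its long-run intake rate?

Current rate: (0.17×3.6)/(1 + 0.17×2.44) = 0.4326 J/s.
Profitability of mayflies: 5.45/7.53 = 0.7238 J/s.
0.7238 > 0.4326, so adding mayflies raises the average — include it.

Yes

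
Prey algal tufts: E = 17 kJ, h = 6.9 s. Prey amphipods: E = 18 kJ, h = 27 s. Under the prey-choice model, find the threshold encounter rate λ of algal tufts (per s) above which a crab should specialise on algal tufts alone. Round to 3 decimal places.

The zero-one rule: include amphipods iff E₂/h₂ > λE₁/(1+λh₁). Equality gives the switch point.
λE₁h₂ = E₂ + λE₂h₁ ⇒ λ = E₂/(E₁h₂ − E₂h₁) = 18/(459 − 124.2) = 0.05376 per s.

0.054 per s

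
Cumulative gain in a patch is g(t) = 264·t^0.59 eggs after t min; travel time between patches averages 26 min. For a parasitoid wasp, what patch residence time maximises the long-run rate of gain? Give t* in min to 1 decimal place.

By the marginal value theorem, leave when the instantaneous gain rate g'(t) equals the habitat-wide average g(t)/(T + t).
g'(t) = 0.59·264·t^-0.41. Setting 0.59·264·t^-0.41 = 264·t^0.59/(26+t) gives 0.59(26+t) = t, so 0.41·t = 0.59×26.
t* = 0.59×26/0.41 = 37.41 min.

37.4 min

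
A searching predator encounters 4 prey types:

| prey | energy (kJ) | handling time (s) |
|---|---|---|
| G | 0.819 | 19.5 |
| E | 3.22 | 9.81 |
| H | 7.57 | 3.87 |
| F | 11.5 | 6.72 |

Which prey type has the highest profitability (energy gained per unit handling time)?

H

In descending order of E/h:
H: 7.57/3.87 = 1.96 kJ/s
F: 11.5/6.72 = 1.71 kJ/s
E: 3.22/9.81 = 0.328 kJ/s
G: 0.819/19.5 = 0.042 kJ/s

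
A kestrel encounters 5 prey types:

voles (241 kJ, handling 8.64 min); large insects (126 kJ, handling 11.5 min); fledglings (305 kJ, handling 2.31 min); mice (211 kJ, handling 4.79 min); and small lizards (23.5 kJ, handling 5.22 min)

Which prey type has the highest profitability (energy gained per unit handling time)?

fledglings

Profitability E/h (kJ/min): voles = 241/8.64 = 27.9, large insects = 126/11.5 = 11, fledglings = 305/2.31 = 132, mice = 211/4.79 = 44.1, small lizards = 23.5/5.22 = 4.5.
Ranked: fledglings > mice > voles > large insects > small lizards.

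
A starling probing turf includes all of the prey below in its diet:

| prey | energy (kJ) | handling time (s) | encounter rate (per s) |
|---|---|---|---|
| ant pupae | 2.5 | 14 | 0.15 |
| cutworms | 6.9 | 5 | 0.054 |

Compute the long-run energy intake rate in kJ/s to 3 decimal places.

0.222 kJ/s

R = Σλ_iE_i / (1 + Σλ_ih_i)
Numerator: 0.15×2.5 + 0.054×6.9 = 0.7476
Denominator: 1 + 0.15×14 + 0.054×5 = 3.37
R = 0.7476/3.37 = 0.2218 kJ/s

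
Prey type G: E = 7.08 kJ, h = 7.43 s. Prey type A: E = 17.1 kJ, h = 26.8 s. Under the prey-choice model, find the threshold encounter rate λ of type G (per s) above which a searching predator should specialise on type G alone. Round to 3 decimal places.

Drop type A once their profitability E₂/h₂ falls below the rate achievable on type G alone: E₂/h₂ = λE₁/(1 + λh₁).
Solve for λ: λE₁h₂ = E₂(1 + λh₁) → λ(E₁h₂ − E₂h₁) = E₂ → λ = E₂/(E₁h₂ − E₂h₁).
λ = 17.1/(7.08×26.8 − 17.1×7.43) = 17.1/62.69 = 0.2728 per s.

0.273 per s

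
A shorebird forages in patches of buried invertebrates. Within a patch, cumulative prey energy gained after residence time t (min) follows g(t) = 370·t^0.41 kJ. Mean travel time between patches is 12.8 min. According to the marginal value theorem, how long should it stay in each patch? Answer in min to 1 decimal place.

8.9 min

Maximise g(t)/(T+t): set derivative to zero → g'(t)(T+t) = g(t).
g'(t) = 0.41·370·t^-0.59. Setting 0.41·370·t^-0.59 = 370·t^0.41/(12.8+t) gives 0.41(12.8+t) = t, so 0.59·t = 0.41×12.8.
t* = 0.41×12.8/0.59 = 8.895 min.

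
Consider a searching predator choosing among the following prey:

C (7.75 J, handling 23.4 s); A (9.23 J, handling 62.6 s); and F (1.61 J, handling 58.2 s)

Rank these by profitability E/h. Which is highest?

C

Profitability E/h (J/s): C = 7.75/23.4 = 0.331, A = 9.23/62.6 = 0.147, F = 1.61/58.2 = 0.0277.
Ranked: C > A > F.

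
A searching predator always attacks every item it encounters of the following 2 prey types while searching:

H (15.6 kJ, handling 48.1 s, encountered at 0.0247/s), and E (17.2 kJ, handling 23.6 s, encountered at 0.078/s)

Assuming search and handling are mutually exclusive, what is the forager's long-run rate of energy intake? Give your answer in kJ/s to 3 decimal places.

Energy encountered per unit search time: 0.0247×15.6 + 0.078×17.2 = 1.727 kJ/s.
Handling time per unit search time: 0.0247×48.1 + 0.078×23.6 = 3.029.
Rate = 1.727/(1 + 3.029) = 0.4286 kJ/s.

0.429 kJ/s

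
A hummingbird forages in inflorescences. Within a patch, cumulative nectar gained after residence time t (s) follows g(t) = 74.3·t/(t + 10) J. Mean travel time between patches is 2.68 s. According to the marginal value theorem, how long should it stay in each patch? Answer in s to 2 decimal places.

5.18 s

Maximise g(t)/(T+t): set derivative to zero → g'(t)(T+t) = g(t).
g'(t) = 74.3·10/(t + 10)². Setting 74.3·10/(t+10)² = 74.3t/[(t+10)(2.68+t)] gives 10(2.68+t) = t(t+10), so t² = 10×2.68 = 26.8.
t* = √26.8 = 5.177 s.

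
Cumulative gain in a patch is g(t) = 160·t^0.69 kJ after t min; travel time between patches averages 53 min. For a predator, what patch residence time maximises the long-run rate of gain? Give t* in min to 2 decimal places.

117.97 min

By the marginal value theorem, leave when the instantaneous gain rate g'(t) equals the habitat-wide average g(t)/(T + t).
g'(t) = 0.69·160·t^-0.31. Setting 0.69·160·t^-0.31 = 160·t^0.69/(53+t) gives 0.69(53+t) = t, so 0.31·t = 0.69×53.
t* = 0.69×53/0.31 = 118 min.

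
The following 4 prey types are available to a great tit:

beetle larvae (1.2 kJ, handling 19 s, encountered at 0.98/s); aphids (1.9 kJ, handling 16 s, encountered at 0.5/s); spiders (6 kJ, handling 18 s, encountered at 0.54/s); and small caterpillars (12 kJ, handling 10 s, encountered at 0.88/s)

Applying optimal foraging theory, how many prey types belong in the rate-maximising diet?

Profitabilities (E/h, kJ/s): small caterpillars 1.2, spiders 0.333, aphids 0.119, beetle larvae 0.0632. Add prey in this order while the next type's profitability exceeds the intake rate on those already taken.
Rate on top 1: 1.078. spiders: 0.333 < 1.078 → exclude; stop.
Optimal diet: small caterpillars — 1 of 4 types.

1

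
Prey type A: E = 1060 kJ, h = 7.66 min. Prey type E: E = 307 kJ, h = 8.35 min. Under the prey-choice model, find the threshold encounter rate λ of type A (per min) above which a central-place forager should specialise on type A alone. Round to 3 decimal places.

The zero-one rule: include type E iff E₂/h₂ > λE₁/(1+λh₁). Equality gives the switch point.
λE₁h₂ = E₂ + λE₂h₁ ⇒ λ = E₂/(E₁h₂ − E₂h₁) = 307/(8851 − 2352) = 0.04724 per min.

0.047 per min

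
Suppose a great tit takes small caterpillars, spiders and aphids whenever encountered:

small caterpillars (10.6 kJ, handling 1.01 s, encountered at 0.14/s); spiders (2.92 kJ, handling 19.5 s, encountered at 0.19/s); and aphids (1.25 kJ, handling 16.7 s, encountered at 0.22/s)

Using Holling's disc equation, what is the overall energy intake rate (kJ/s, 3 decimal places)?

0.272 kJ/s

R = (0.14×10.6 + 0.19×2.92 + 0.22×1.25) / (1 + 0.14×1.01 + 0.19×19.5 + 0.22×16.7) = 2.314/8.52 = 0.2716 kJ/s.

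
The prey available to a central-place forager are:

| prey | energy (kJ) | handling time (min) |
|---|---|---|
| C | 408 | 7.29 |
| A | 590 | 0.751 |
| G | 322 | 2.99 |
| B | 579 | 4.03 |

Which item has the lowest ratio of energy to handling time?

In descending order of E/h:
A: 590/0.751 = 786 kJ/min
B: 579/4.03 = 144 kJ/min
G: 322/2.99 = 108 kJ/min
C: 408/7.29 = 56 kJ/min

C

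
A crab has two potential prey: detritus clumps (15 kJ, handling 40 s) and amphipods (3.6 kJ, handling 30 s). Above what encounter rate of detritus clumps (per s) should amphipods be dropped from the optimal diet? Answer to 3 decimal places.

0.012 per s

The zero-one rule: include amphipods iff E₂/h₂ > λE₁/(1+λh₁). Equality gives the switch point.
λE₁h₂ = E₂ + λE₂h₁ ⇒ λ = E₂/(E₁h₂ − E₂h₁) = 3.6/(450 − 144) = 0.01176 per s.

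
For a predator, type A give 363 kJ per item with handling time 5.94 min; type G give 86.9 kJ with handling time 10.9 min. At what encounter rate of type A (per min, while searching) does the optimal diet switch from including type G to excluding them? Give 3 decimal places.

The zero-one rule: include type G iff E₂/h₂ > λE₁/(1+λh₁). Equality gives the switch point.
λE₁h₂ = E₂ + λE₂h₁ ⇒ λ = E₂/(E₁h₂ − E₂h₁) = 86.9/(3957 − 516.2) = 0.02526 per min.

0.025 per min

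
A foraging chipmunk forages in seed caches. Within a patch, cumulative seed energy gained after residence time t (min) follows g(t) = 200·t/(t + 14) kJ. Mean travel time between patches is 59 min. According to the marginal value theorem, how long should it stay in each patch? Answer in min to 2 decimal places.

By the marginal value theorem, leave when the instantaneous gain rate g'(t) equals the habitat-wide average g(t)/(T + t).
g'(t) = 200·14/(t + 14)². Setting 200·14/(t+14)² = 200t/[(t+14)(59+t)] gives 14(59+t) = t(t+14), so t² = 14×59 = 826.
t* = √826 = 28.74 min.

28.74 min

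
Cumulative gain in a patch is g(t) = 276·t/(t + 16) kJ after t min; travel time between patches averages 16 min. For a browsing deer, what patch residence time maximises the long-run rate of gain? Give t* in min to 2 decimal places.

16.00 min

Optimal t* satisfies g'(t*) = g(t*)/(T + t*).
g'(t) = 276·16/(t + 16)². Setting 276·16/(t+16)² = 276t/[(t+16)(16+t)] gives 16(16+t) = t(t+16), so t² = 16×16 = 256.
t* = √256 = 16 min.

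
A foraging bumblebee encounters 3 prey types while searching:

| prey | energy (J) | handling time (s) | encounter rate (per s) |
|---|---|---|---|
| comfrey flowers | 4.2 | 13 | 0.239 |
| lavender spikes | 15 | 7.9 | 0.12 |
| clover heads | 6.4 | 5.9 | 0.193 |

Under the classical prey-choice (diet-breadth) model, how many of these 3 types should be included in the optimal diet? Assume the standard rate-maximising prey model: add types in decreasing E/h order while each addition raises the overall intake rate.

2

Rank by E/h (J/s): lavender spikes 1.9, clover heads 1.08, comfrey flowers 0.323. Include each in turn until the next type's E/h falls below the running intake rate.
Rate on top 1: 0.924. clover heads: 1.08 > 0.924 → include.
Rate on top 2: 0.9833. comfrey flowers: 0.323 < 0.9833 → exclude; stop.
Optimal diet: lavender spikes, clover heads — 2 of 3 types.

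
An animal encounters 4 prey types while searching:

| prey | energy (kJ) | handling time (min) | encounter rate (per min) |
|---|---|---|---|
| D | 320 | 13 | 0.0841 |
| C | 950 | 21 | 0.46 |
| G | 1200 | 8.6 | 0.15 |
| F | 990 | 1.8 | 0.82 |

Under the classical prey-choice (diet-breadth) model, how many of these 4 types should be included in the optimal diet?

1

Rank by E/h (kJ/min): F 550, G 140, C 45.2, D 24.6. Include each in turn until the next type's E/h falls below the running intake rate.
Rate on top 1: 327.9. G: 140 < 327.9 → exclude; stop.
Optimal diet: F — 1 of 4 types.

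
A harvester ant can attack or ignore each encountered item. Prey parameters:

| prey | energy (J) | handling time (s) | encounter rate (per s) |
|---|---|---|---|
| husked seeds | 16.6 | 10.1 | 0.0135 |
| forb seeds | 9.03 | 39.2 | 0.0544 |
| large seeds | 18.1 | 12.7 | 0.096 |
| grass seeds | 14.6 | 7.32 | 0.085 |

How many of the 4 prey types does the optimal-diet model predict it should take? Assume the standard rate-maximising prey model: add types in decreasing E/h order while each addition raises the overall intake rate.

E/h in descending order: grass seeds 1.99, husked seeds 1.64, large seeds 1.43, forb seeds 0.23 J/s. The optimal diet is the largest prefix of this list for which every included type satisfies E_i/h_i > R on the types above it.
Rate on top 1: 0.765. husked seeds: 1.64 > 0.765 → include.
Rate on top 2: 0.8331. large seeds: 1.43 > 0.8331 → include.
Rate on top 3: 1.076. forb seeds: 0.23 < 1.076 → exclude; stop.
Optimal diet: grass seeds, husked seeds, large seeds — 3 of 4 types.

3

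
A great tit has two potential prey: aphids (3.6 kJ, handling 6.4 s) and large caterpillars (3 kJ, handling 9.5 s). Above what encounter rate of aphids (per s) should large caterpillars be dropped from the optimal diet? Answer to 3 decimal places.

The zero-one rule: include large caterpillars iff E₂/h₂ > λE₁/(1+λh₁). Equality gives the switch point.
λE₁h₂ = E₂ + λE₂h₁ ⇒ λ = E₂/(E₁h₂ − E₂h₁) = 3/(34.2 − 19.2) = 0.2 per s.

0.200 per s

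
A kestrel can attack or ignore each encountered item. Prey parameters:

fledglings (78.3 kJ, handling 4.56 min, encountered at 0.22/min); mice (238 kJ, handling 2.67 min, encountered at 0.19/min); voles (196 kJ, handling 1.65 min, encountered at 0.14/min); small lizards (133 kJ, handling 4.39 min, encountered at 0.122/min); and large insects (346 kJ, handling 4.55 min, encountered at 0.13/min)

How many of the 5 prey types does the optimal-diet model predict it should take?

3

E/h in descending order: voles 119, mice 89.1, large insects 76, small lizards 30.3, fledglings 17.2 kJ/min. The optimal diet is the largest prefix of this list for which every included type satisfies E_i/h_i > R on the types above it.
Rate on top 1: 22.29. mice: 89.1 > 22.29 → include.
Rate on top 2: 41.8. large insects: 76 > 41.8 → include.
Rate on top 3: 50.49. small lizards: 30.3 < 50.49 → exclude; stop.
Optimal diet: voles, mice, large insects — 3 of 5 types.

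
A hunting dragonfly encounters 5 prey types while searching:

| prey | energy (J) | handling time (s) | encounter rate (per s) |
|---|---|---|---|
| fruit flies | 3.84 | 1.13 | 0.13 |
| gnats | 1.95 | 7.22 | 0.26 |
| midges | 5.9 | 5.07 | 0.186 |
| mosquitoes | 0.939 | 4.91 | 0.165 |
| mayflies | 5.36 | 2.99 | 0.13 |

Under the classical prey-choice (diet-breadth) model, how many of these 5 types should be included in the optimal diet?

3

Rank by E/h (J/s): fruit flies 3.4, mayflies 1.79, midges 1.16, gnats 0.27, mosquitoes 0.191. Include each in turn until the next type's E/h falls below the running intake rate.
Rate on top 1: 0.4353. mayflies: 1.79 > 0.4353 → include.
Rate on top 2: 0.7788. midges: 1.16 > 0.7788 → include.
Rate on top 3: 0.9253. gnats: 0.27 < 0.9253 → exclude; stop.
Optimal diet: fruit flies, mayflies, midges — 3 of 5 types.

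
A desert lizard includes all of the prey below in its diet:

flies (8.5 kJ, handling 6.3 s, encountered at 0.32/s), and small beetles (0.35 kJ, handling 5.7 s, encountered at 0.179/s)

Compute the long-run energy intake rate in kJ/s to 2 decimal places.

R = (0.32×8.5 + 0.179×0.35) / (1 + 0.32×6.3 + 0.179×5.7) = 2.783/4.036 = 0.6894 kJ/s.

0.69 kJ/s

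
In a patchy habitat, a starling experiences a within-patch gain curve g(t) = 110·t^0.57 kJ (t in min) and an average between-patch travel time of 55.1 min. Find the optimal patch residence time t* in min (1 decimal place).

73.0 min

Optimal t* satisfies g'(t*) = g(t*)/(T + t*).
g'(t) = 0.57·110·t^-0.43. Setting 0.57·110·t^-0.43 = 110·t^0.57/(55.1+t) gives 0.57(55.1+t) = t, so 0.43·t = 0.57×55.1.
t* = 0.57×55.1/0.43 = 73.04 min.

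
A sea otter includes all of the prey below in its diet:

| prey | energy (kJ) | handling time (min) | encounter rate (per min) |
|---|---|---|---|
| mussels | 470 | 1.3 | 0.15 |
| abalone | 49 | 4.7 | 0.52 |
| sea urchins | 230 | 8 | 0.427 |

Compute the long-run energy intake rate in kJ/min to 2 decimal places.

27.53 kJ/min

R = (0.15×470 + 0.52×49 + 0.427×230) / (1 + 0.15×1.3 + 0.52×4.7 + 0.427×8) = 194.2/7.055 = 27.53 kJ/min.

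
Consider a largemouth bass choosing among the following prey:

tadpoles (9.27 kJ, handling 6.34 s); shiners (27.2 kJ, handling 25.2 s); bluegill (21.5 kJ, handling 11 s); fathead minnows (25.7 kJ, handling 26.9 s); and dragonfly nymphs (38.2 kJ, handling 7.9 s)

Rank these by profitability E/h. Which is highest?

In descending order of E/h:
dragonfly nymphs: 38.2/7.9 = 4.84 kJ/s
bluegill: 21.5/11 = 1.95 kJ/s
tadpoles: 9.27/6.34 = 1.46 kJ/s
shiners: 27.2/25.2 = 1.08 kJ/s
fathead minnows: 25.7/26.9 = 0.955 kJ/s

dragonfly nymphs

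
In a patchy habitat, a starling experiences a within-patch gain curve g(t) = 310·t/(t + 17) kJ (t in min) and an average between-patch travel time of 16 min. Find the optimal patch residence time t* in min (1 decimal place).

16.5 min

By the marginal value theorem, leave when the instantaneous gain rate g'(t) equals the habitat-wide average g(t)/(T + t).
g'(t) = 310·17/(t + 17)². Setting 310·17/(t+17)² = 310t/[(t+17)(16+t)] gives 17(16+t) = t(t+17), so t² = 17×16 = 272.
t* = √272 = 16.49 min.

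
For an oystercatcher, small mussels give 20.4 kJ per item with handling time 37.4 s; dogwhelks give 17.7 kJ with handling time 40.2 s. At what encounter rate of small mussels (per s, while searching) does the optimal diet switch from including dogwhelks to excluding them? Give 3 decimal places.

0.112 per s

Drop dogwhelks once their profitability E₂/h₂ falls below the rate achievable on small mussels alone: E₂/h₂ = λE₁/(1 + λh₁).
Solve for λ: λE₁h₂ = E₂(1 + λh₁) → λ(E₁h₂ − E₂h₁) = E₂ → λ = E₂/(E₁h₂ − E₂h₁).
λ = 17.7/(20.4×40.2 − 17.7×37.4) = 17.7/158.1 = 0.112 per s.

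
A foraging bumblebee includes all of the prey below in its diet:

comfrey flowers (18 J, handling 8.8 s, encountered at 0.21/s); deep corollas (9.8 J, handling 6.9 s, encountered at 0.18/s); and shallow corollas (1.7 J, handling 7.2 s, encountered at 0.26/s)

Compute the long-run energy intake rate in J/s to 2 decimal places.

R = Σλ_iE_i / (1 + Σλ_ih_i)
Numerator: 0.21×18 + 0.18×9.8 + 0.26×1.7 = 5.986
Denominator: 1 + 0.21×8.8 + 0.18×6.9 + 0.26×7.2 = 5.962
R = 5.986/5.962 = 1.004 J/s

1.00 J/s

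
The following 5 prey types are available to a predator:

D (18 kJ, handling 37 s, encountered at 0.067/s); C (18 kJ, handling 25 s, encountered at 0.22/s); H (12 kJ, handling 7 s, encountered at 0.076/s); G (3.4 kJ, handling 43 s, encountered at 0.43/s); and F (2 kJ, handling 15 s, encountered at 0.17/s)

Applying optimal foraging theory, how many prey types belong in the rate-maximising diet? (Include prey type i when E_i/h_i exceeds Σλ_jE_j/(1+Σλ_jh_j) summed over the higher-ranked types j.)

Rank by E/h (kJ/s): H 1.71, C 0.72, D 0.486, F 0.133, G 0.0791. Include each in turn until the next type's E/h falls below the running intake rate.
Rate on top 1: 0.5953. C: 0.72 > 0.5953 → include.
Rate on top 2: 0.6928. D: 0.486 < 0.6928 → exclude; stop.
Optimal diet: H, C — 2 of 5 types.

2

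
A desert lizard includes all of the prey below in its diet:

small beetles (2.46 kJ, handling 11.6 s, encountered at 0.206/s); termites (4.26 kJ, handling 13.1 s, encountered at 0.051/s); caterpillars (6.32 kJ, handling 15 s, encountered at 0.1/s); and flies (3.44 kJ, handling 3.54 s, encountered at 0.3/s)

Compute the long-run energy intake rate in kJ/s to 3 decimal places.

R = Σλ_iE_i / (1 + Σλ_ih_i)
Numerator: 0.206×2.46 + 0.051×4.26 + 0.1×6.32 + 0.3×3.44 = 2.388
Denominator: 1 + 0.206×11.6 + 0.051×13.1 + 0.1×15 + 0.3×3.54 = 6.62
R = 2.388/6.62 = 0.3607 kJ/s

0.361 kJ/s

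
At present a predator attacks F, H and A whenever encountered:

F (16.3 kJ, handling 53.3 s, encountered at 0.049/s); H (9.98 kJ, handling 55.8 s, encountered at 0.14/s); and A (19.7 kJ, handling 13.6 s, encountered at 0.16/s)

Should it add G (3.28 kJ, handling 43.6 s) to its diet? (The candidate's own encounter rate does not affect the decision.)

No

On F, H and A alone, R = ΣλE/(1+Σλh) = 5.348/13.6 = 0.3932 kJ/s.
Profitability of G: 3.28/43.6 = 0.07523 kJ/s.
0.07523 < 0.3932, so adding G would lower the average — exclude it.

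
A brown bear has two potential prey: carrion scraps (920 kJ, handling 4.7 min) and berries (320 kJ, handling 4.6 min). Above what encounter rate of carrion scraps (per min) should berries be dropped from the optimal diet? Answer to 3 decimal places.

The zero-one rule: include berries iff E₂/h₂ > λE₁/(1+λh₁). Equality gives the switch point.
λE₁h₂ = E₂ + λE₂h₁ ⇒ λ = E₂/(E₁h₂ − E₂h₁) = 320/(4232 − 1504) = 0.1173 per min.

0.117 per min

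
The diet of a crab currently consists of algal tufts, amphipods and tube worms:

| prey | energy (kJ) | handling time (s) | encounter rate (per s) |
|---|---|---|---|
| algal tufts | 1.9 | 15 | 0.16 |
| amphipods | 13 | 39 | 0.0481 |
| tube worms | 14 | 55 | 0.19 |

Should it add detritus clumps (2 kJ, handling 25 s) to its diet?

No

Intake rate on the current diet: R = (0.16×1.9 + 0.0481×13 + 0.19×14) / (1 + 0.16×15 + 0.0481×39 + 0.19×55) = 3.589/15.73 = 0.2282 kJ/s.
detritus clumps: E/h = 2/25 = 0.08 kJ/s.
0.08 < 0.2282, so adding detritus clumps would lower the average — exclude it.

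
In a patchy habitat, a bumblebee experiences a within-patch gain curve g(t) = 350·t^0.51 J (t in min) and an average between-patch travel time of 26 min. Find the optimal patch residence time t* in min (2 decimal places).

27.06 min

Maximise g(t)/(T+t): set derivative to zero → g'(t)(T+t) = g(t).
g'(t) = 0.51·350·t^-0.49. Setting 0.51·350·t^-0.49 = 350·t^0.51/(26+t) gives 0.51(26+t) = t, so 0.49·t = 0.51×26.
t* = 0.51×26/0.49 = 27.06 min.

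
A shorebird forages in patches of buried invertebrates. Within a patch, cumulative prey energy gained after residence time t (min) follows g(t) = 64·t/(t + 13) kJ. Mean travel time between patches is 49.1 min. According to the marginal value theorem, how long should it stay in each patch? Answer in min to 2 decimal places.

Maximise g(t)/(T+t): set derivative to zero → g'(t)(T+t) = g(t).
g'(t) = 64·13/(t + 13)². Setting 64·13/(t+13)² = 64t/[(t+13)(49.1+t)] gives 13(49.1+t) = t(t+13), so t² = 13×49.1 = 638.3.
t* = √638.3 = 25.26 min.

25.26 min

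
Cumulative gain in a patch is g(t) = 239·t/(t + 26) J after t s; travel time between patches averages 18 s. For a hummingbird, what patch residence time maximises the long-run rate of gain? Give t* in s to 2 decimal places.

21.63 s

By the marginal value theorem, leave when the instantaneous gain rate g'(t) equals the habitat-wide average g(t)/(T + t).
g'(t) = 239·26/(t + 26)². Setting 239·26/(t+26)² = 239t/[(t+26)(18+t)] gives 26(18+t) = t(t+26), so t² = 26×18 = 468.
t* = √468 = 21.63 s.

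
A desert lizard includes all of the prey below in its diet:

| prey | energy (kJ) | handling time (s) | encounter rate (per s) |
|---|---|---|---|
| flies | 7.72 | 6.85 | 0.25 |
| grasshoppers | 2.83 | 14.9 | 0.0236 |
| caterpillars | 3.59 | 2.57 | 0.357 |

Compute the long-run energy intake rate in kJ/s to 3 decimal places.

0.823 kJ/s

R = (0.25×7.72 + 0.0236×2.83 + 0.357×3.59) / (1 + 0.25×6.85 + 0.0236×14.9 + 0.357×2.57) = 3.278/3.982 = 0.8234 kJ/s.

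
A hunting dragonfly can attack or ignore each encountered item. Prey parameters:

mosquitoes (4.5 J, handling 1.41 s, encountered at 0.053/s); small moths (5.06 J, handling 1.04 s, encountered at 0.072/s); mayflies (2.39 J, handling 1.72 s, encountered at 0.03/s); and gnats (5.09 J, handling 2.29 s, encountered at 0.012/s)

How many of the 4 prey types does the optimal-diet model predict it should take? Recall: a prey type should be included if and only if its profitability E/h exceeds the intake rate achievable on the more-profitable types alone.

4

E/h in descending order: small moths 4.87, mosquitoes 3.19, gnats 2.22, mayflies 1.39 J/s. The optimal diet is the largest prefix of this list for which every included type satisfies E_i/h_i > R on the types above it.
Rate on top 1: 0.3389. mosquitoes: 3.19 > 0.3389 → include.
Rate on top 2: 0.5244. gnats: 2.22 > 0.5244 → include.
Rate on top 3: 0.564. mayflies: 1.39 > 0.564 → include.
Optimal diet: small moths, mosquitoes, gnats, mayflies — 4 of 4 types.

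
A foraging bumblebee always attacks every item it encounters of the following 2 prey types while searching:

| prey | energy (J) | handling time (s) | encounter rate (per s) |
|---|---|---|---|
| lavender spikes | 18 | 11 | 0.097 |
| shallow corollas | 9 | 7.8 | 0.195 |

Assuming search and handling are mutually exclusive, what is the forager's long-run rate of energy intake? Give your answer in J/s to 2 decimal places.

R = Σλ_iE_i / (1 + Σλ_ih_i)
Numerator: 0.097×18 + 0.195×9 = 3.501
Denominator: 1 + 0.097×11 + 0.195×7.8 = 3.588
R = 3.501/3.588 = 0.9758 J/s

0.98 J/s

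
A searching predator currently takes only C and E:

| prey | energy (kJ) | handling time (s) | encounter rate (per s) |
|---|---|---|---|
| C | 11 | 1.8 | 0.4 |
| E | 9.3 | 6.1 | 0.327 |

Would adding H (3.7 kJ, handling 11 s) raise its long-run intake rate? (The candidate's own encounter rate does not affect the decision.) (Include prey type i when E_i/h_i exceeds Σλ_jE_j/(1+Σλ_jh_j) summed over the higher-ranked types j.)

No

Intake rate on the current diet: R = (0.4×11 + 0.327×9.3) / (1 + 0.4×1.8 + 0.327×6.1) = 7.441/3.715 = 2.003 kJ/s.
H: E/h = 3.7/11 = 0.3364 kJ/s.
0.3364 < 2.003, so adding H would lower the average — exclude it.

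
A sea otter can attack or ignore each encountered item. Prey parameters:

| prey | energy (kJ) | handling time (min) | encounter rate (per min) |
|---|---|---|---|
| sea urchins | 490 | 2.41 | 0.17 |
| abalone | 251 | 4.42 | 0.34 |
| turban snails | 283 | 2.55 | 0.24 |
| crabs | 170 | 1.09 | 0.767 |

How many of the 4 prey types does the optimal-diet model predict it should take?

E/h in descending order: sea urchins 203, crabs 156, turban snails 111, abalone 56.8 kJ/min. The optimal diet is the largest prefix of this list for which every included type satisfies E_i/h_i > R on the types above it.
Rate on top 1: 59.09. crabs: 156 > 59.09 → include.
Rate on top 2: 95.15. turban snails: 111 > 95.15 → include.
Rate on top 3: 98.54. abalone: 56.8 < 98.54 → exclude; stop.
Optimal diet: sea urchins, crabs, turban snails — 3 of 4 types.

3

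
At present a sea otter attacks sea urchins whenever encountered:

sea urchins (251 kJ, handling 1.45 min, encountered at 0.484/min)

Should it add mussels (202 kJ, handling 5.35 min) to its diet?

Intake rate on the current diet: R = (0.484×251) / (1 + 0.484×1.45) = 121.5/1.702 = 71.39 kJ/min.
mussels: E/h = 202/5.35 = 37.76 kJ/min.
37.76 < 71.39, so adding mussels would lower the average — exclude it.

No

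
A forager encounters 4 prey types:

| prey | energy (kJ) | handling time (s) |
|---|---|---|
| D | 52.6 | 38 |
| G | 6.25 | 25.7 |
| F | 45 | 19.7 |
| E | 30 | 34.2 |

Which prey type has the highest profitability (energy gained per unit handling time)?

In descending order of E/h:
F: 45/19.7 = 2.28 kJ/s
D: 52.6/38 = 1.38 kJ/s
E: 30/34.2 = 0.877 kJ/s
G: 6.25/25.7 = 0.243 kJ/s

F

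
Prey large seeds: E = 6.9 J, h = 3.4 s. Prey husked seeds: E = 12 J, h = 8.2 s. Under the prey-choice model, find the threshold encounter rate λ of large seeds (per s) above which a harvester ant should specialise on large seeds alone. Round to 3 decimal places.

Drop husked seeds once their profitability E₂/h₂ falls below the rate achievable on large seeds alone: E₂/h₂ = λE₁/(1 + λh₁).
Solve for λ: λE₁h₂ = E₂(1 + λh₁) → λ(E₁h₂ − E₂h₁) = E₂ → λ = E₂/(E₁h₂ − E₂h₁).
λ = 12/(6.9×8.2 − 12×3.4) = 12/15.78 = 0.7605 per s.

0.760 per s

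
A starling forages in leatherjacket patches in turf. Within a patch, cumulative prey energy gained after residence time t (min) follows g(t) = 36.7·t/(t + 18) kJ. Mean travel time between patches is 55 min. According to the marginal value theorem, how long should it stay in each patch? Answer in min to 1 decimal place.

By the marginal value theorem, leave when the instantaneous gain rate g'(t) equals the habitat-wide average g(t)/(T + t).
g'(t) = 36.7·18/(t + 18)². Setting 36.7·18/(t+18)² = 36.7t/[(t+18)(55+t)] gives 18(55+t) = t(t+18), so t² = 18×55 = 990.
t* = √990 = 31.46 min.

31.5 min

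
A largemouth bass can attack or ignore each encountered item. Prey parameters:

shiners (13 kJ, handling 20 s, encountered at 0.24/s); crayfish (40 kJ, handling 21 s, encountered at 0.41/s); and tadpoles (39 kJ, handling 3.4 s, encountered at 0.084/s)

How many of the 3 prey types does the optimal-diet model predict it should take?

E/h in descending order: tadpoles 11.5, crayfish 1.9, shiners 0.65 kJ/s. The optimal diet is the largest prefix of this list for which every included type satisfies E_i/h_i > R on the types above it.
Rate on top 1: 2.548. crayfish: 1.9 < 2.548 → exclude; stop.
Optimal diet: tadpoles — 1 of 3 types.

1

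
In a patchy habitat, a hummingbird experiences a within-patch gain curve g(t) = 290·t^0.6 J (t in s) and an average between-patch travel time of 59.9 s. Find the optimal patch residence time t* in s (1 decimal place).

Maximise g(t)/(T+t): set derivative to zero → g'(t)(T+t) = g(t).
g'(t) = 0.6·290·t^-0.4. Setting 0.6·290·t^-0.4 = 290·t^0.6/(59.9+t) gives 0.6(59.9+t) = t, so 0.40·t = 0.6×59.9.
t* = 0.6×59.9/0.40 = 89.85 s.

89.8 s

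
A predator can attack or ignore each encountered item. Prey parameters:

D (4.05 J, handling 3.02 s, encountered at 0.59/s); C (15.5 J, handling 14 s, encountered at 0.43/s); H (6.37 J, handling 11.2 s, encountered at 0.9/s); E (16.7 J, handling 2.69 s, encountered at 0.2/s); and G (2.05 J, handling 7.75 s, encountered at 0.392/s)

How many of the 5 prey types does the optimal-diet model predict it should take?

1

E/h in descending order: E 6.21, D 1.34, C 1.11, H 0.569, G 0.265 J/s. The optimal diet is the largest prefix of this list for which every included type satisfies E_i/h_i > R on the types above it.
Rate on top 1: 2.172. D: 1.34 < 2.172 → exclude; stop.
Optimal diet: E — 1 of 5 types.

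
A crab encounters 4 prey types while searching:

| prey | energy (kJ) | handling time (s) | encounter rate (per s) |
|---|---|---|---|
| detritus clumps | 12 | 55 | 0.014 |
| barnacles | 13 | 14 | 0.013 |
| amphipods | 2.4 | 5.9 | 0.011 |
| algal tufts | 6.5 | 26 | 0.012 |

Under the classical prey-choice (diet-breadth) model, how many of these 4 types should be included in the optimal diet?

Profitabilities (E/h, kJ/s): barnacles 0.929, amphipods 0.407, algal tufts 0.25, detritus clumps 0.218. Add prey in this order while the next type's profitability exceeds the intake rate on those already taken.
Rate on top 1: 0.143. amphipods: 0.407 > 0.143 → include.
Rate on top 2: 0.1567. algal tufts: 0.25 > 0.1567 → include.
Rate on top 3: 0.1754. detritus clumps: 0.218 > 0.1754 → include.
Optimal diet: barnacles, amphipods, algal tufts, detritus clumps — 4 of 4 types.

4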